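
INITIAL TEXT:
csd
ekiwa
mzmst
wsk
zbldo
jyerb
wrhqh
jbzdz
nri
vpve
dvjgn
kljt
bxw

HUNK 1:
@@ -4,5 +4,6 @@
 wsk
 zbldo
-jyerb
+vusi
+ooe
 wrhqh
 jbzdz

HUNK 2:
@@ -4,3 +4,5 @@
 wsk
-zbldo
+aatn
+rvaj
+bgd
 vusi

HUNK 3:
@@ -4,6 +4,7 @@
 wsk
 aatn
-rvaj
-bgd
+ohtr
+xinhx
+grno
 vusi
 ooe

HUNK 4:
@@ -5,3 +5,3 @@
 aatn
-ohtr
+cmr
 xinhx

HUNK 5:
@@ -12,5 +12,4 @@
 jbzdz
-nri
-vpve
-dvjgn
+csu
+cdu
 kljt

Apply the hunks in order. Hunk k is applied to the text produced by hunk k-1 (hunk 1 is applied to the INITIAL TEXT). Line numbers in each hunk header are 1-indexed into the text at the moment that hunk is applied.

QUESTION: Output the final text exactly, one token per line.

Hunk 1: at line 4 remove [jyerb] add [vusi,ooe] -> 14 lines: csd ekiwa mzmst wsk zbldo vusi ooe wrhqh jbzdz nri vpve dvjgn kljt bxw
Hunk 2: at line 4 remove [zbldo] add [aatn,rvaj,bgd] -> 16 lines: csd ekiwa mzmst wsk aatn rvaj bgd vusi ooe wrhqh jbzdz nri vpve dvjgn kljt bxw
Hunk 3: at line 4 remove [rvaj,bgd] add [ohtr,xinhx,grno] -> 17 lines: csd ekiwa mzmst wsk aatn ohtr xinhx grno vusi ooe wrhqh jbzdz nri vpve dvjgn kljt bxw
Hunk 4: at line 5 remove [ohtr] add [cmr] -> 17 lines: csd ekiwa mzmst wsk aatn cmr xinhx grno vusi ooe wrhqh jbzdz nri vpve dvjgn kljt bxw
Hunk 5: at line 12 remove [nri,vpve,dvjgn] add [csu,cdu] -> 16 lines: csd ekiwa mzmst wsk aatn cmr xinhx grno vusi ooe wrhqh jbzdz csu cdu kljt bxw

Answer: csd
ekiwa
mzmst
wsk
aatn
cmr
xinhx
grno
vusi
ooe
wrhqh
jbzdz
csu
cdu
kljt
bxw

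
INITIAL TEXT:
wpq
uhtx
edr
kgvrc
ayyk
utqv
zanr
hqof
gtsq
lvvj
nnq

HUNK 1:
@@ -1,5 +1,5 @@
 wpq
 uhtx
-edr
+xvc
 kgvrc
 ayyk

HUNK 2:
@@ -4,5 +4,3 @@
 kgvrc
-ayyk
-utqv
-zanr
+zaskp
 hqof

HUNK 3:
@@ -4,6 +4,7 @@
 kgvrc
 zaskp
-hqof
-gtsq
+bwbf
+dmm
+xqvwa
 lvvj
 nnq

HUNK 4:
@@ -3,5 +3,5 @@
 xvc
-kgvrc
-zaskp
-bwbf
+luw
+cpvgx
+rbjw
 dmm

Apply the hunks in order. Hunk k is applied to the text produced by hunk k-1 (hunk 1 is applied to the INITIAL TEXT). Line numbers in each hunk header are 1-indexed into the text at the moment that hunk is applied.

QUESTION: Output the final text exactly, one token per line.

Hunk 1: at line 1 remove [edr] add [xvc] -> 11 lines: wpq uhtx xvc kgvrc ayyk utqv zanr hqof gtsq lvvj nnq
Hunk 2: at line 4 remove [ayyk,utqv,zanr] add [zaskp] -> 9 lines: wpq uhtx xvc kgvrc zaskp hqof gtsq lvvj nnq
Hunk 3: at line 4 remove [hqof,gtsq] add [bwbf,dmm,xqvwa] -> 10 lines: wpq uhtx xvc kgvrc zaskp bwbf dmm xqvwa lvvj nnq
Hunk 4: at line 3 remove [kgvrc,zaskp,bwbf] add [luw,cpvgx,rbjw] -> 10 lines: wpq uhtx xvc luw cpvgx rbjw dmm xqvwa lvvj nnq

Answer: wpq
uhtx
xvc
luw
cpvgx
rbjw
dmm
xqvwa
lvvj
nnq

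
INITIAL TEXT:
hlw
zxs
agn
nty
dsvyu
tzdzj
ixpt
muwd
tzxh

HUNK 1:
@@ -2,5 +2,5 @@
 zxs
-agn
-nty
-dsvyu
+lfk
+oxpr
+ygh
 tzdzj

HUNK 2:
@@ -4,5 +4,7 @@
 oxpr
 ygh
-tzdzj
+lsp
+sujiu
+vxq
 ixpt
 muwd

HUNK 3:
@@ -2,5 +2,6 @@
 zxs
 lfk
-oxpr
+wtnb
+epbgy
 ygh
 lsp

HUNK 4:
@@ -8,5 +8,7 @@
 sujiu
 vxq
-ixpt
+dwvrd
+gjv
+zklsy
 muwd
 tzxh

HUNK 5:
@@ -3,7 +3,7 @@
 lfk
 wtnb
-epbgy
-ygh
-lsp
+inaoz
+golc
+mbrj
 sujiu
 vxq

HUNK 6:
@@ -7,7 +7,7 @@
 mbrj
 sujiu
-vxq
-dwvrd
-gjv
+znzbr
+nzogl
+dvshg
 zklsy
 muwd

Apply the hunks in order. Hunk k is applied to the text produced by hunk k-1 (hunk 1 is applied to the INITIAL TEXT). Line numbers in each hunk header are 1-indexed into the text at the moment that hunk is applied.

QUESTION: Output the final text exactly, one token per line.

Hunk 1: at line 2 remove [agn,nty,dsvyu] add [lfk,oxpr,ygh] -> 9 lines: hlw zxs lfk oxpr ygh tzdzj ixpt muwd tzxh
Hunk 2: at line 4 remove [tzdzj] add [lsp,sujiu,vxq] -> 11 lines: hlw zxs lfk oxpr ygh lsp sujiu vxq ixpt muwd tzxh
Hunk 3: at line 2 remove [oxpr] add [wtnb,epbgy] -> 12 lines: hlw zxs lfk wtnb epbgy ygh lsp sujiu vxq ixpt muwd tzxh
Hunk 4: at line 8 remove [ixpt] add [dwvrd,gjv,zklsy] -> 14 lines: hlw zxs lfk wtnb epbgy ygh lsp sujiu vxq dwvrd gjv zklsy muwd tzxh
Hunk 5: at line 3 remove [epbgy,ygh,lsp] add [inaoz,golc,mbrj] -> 14 lines: hlw zxs lfk wtnb inaoz golc mbrj sujiu vxq dwvrd gjv zklsy muwd tzxh
Hunk 6: at line 7 remove [vxq,dwvrd,gjv] add [znzbr,nzogl,dvshg] -> 14 lines: hlw zxs lfk wtnb inaoz golc mbrj sujiu znzbr nzogl dvshg zklsy muwd tzxh

Answer: hlw
zxs
lfk
wtnb
inaoz
golc
mbrj
sujiu
znzbr
nzogl
dvshg
zklsy
muwd
tzxh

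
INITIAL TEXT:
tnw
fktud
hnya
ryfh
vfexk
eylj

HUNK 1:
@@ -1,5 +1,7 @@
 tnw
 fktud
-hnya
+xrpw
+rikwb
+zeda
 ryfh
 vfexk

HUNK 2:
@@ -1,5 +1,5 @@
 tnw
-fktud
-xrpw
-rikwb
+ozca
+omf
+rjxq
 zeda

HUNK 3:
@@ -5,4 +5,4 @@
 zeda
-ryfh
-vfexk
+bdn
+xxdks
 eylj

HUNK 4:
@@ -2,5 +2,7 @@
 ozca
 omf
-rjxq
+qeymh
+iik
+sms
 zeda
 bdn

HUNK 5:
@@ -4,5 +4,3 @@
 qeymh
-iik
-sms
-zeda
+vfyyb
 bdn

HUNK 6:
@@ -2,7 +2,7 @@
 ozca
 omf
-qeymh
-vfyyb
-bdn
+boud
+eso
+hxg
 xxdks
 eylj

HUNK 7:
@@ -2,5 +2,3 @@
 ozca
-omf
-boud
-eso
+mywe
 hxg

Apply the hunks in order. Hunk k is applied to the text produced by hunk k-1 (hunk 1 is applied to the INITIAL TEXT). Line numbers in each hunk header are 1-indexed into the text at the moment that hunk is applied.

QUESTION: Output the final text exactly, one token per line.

Hunk 1: at line 1 remove [hnya] add [xrpw,rikwb,zeda] -> 8 lines: tnw fktud xrpw rikwb zeda ryfh vfexk eylj
Hunk 2: at line 1 remove [fktud,xrpw,rikwb] add [ozca,omf,rjxq] -> 8 lines: tnw ozca omf rjxq zeda ryfh vfexk eylj
Hunk 3: at line 5 remove [ryfh,vfexk] add [bdn,xxdks] -> 8 lines: tnw ozca omf rjxq zeda bdn xxdks eylj
Hunk 4: at line 2 remove [rjxq] add [qeymh,iik,sms] -> 10 lines: tnw ozca omf qeymh iik sms zeda bdn xxdks eylj
Hunk 5: at line 4 remove [iik,sms,zeda] add [vfyyb] -> 8 lines: tnw ozca omf qeymh vfyyb bdn xxdks eylj
Hunk 6: at line 2 remove [qeymh,vfyyb,bdn] add [boud,eso,hxg] -> 8 lines: tnw ozca omf boud eso hxg xxdks eylj
Hunk 7: at line 2 remove [omf,boud,eso] add [mywe] -> 6 lines: tnw ozca mywe hxg xxdks eylj

Answer: tnw
ozca
mywe
hxg
xxdks
eylj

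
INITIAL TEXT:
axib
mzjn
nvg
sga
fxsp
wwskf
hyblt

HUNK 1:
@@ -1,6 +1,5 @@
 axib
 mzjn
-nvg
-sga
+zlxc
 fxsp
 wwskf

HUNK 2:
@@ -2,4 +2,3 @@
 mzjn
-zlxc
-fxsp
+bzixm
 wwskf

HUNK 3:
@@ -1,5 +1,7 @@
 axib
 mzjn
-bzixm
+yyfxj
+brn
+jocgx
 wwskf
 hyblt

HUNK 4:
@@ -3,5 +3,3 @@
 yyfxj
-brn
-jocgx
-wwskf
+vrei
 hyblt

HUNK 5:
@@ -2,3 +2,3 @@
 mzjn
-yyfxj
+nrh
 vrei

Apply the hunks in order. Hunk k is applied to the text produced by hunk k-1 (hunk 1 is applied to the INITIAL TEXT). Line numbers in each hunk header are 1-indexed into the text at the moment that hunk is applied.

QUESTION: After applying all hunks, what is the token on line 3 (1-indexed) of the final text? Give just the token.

Hunk 1: at line 1 remove [nvg,sga] add [zlxc] -> 6 lines: axib mzjn zlxc fxsp wwskf hyblt
Hunk 2: at line 2 remove [zlxc,fxsp] add [bzixm] -> 5 lines: axib mzjn bzixm wwskf hyblt
Hunk 3: at line 1 remove [bzixm] add [yyfxj,brn,jocgx] -> 7 lines: axib mzjn yyfxj brn jocgx wwskf hyblt
Hunk 4: at line 3 remove [brn,jocgx,wwskf] add [vrei] -> 5 lines: axib mzjn yyfxj vrei hyblt
Hunk 5: at line 2 remove [yyfxj] add [nrh] -> 5 lines: axib mzjn nrh vrei hyblt
Final line 3: nrh

Answer: nrh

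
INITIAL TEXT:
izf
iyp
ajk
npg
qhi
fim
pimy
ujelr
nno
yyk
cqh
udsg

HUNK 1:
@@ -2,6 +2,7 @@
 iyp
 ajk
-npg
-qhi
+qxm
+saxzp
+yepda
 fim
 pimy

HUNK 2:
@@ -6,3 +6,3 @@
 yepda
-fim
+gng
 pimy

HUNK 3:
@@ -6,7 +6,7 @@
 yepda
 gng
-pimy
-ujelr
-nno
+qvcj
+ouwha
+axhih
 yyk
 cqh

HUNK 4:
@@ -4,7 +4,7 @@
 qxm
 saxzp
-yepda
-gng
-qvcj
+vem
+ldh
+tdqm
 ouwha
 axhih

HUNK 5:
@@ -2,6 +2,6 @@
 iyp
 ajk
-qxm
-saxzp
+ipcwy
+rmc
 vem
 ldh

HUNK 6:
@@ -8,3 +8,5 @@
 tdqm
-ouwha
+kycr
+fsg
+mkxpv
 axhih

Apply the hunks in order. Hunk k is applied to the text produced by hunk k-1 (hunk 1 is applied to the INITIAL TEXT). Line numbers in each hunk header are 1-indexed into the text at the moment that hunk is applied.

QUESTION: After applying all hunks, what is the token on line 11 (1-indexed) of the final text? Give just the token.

Answer: mkxpv

Derivation:
Hunk 1: at line 2 remove [npg,qhi] add [qxm,saxzp,yepda] -> 13 lines: izf iyp ajk qxm saxzp yepda fim pimy ujelr nno yyk cqh udsg
Hunk 2: at line 6 remove [fim] add [gng] -> 13 lines: izf iyp ajk qxm saxzp yepda gng pimy ujelr nno yyk cqh udsg
Hunk 3: at line 6 remove [pimy,ujelr,nno] add [qvcj,ouwha,axhih] -> 13 lines: izf iyp ajk qxm saxzp yepda gng qvcj ouwha axhih yyk cqh udsg
Hunk 4: at line 4 remove [yepda,gng,qvcj] add [vem,ldh,tdqm] -> 13 lines: izf iyp ajk qxm saxzp vem ldh tdqm ouwha axhih yyk cqh udsg
Hunk 5: at line 2 remove [qxm,saxzp] add [ipcwy,rmc] -> 13 lines: izf iyp ajk ipcwy rmc vem ldh tdqm ouwha axhih yyk cqh udsg
Hunk 6: at line 8 remove [ouwha] add [kycr,fsg,mkxpv] -> 15 lines: izf iyp ajk ipcwy rmc vem ldh tdqm kycr fsg mkxpv axhih yyk cqh udsg
Final line 11: mkxpv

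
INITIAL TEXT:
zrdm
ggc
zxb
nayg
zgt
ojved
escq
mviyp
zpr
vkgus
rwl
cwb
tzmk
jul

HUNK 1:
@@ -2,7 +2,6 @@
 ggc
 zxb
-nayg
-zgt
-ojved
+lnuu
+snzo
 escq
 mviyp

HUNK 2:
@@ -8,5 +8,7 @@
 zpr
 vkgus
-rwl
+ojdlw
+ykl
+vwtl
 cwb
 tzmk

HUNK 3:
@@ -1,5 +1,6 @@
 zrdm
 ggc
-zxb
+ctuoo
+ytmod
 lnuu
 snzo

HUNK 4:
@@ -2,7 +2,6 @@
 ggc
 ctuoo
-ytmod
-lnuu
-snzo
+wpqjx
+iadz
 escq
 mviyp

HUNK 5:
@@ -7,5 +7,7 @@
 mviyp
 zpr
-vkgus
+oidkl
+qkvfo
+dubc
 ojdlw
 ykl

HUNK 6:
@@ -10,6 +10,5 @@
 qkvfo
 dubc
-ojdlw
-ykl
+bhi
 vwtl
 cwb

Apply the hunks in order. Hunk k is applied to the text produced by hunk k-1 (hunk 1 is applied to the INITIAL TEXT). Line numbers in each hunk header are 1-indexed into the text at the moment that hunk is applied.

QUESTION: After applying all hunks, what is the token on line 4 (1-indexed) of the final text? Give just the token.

Answer: wpqjx

Derivation:
Hunk 1: at line 2 remove [nayg,zgt,ojved] add [lnuu,snzo] -> 13 lines: zrdm ggc zxb lnuu snzo escq mviyp zpr vkgus rwl cwb tzmk jul
Hunk 2: at line 8 remove [rwl] add [ojdlw,ykl,vwtl] -> 15 lines: zrdm ggc zxb lnuu snzo escq mviyp zpr vkgus ojdlw ykl vwtl cwb tzmk jul
Hunk 3: at line 1 remove [zxb] add [ctuoo,ytmod] -> 16 lines: zrdm ggc ctuoo ytmod lnuu snzo escq mviyp zpr vkgus ojdlw ykl vwtl cwb tzmk jul
Hunk 4: at line 2 remove [ytmod,lnuu,snzo] add [wpqjx,iadz] -> 15 lines: zrdm ggc ctuoo wpqjx iadz escq mviyp zpr vkgus ojdlw ykl vwtl cwb tzmk jul
Hunk 5: at line 7 remove [vkgus] add [oidkl,qkvfo,dubc] -> 17 lines: zrdm ggc ctuoo wpqjx iadz escq mviyp zpr oidkl qkvfo dubc ojdlw ykl vwtl cwb tzmk jul
Hunk 6: at line 10 remove [ojdlw,ykl] add [bhi] -> 16 lines: zrdm ggc ctuoo wpqjx iadz escq mviyp zpr oidkl qkvfo dubc bhi vwtl cwb tzmk jul
Final line 4: wpqjx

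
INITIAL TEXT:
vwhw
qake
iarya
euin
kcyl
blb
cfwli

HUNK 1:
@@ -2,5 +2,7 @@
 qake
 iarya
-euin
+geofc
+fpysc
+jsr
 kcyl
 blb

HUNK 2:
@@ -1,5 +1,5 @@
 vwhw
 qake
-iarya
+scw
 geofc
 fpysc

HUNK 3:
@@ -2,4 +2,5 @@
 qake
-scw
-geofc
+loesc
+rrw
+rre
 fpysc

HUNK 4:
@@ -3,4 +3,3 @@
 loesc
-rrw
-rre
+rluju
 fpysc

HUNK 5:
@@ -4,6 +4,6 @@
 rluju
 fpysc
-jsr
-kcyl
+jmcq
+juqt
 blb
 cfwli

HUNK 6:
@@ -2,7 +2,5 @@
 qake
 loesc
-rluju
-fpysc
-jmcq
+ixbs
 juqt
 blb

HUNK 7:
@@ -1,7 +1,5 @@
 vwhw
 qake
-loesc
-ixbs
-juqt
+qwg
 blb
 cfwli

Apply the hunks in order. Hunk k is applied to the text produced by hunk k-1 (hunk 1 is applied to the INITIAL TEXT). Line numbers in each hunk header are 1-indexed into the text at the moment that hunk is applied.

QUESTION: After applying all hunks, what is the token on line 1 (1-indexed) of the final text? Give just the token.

Answer: vwhw

Derivation:
Hunk 1: at line 2 remove [euin] add [geofc,fpysc,jsr] -> 9 lines: vwhw qake iarya geofc fpysc jsr kcyl blb cfwli
Hunk 2: at line 1 remove [iarya] add [scw] -> 9 lines: vwhw qake scw geofc fpysc jsr kcyl blb cfwli
Hunk 3: at line 2 remove [scw,geofc] add [loesc,rrw,rre] -> 10 lines: vwhw qake loesc rrw rre fpysc jsr kcyl blb cfwli
Hunk 4: at line 3 remove [rrw,rre] add [rluju] -> 9 lines: vwhw qake loesc rluju fpysc jsr kcyl blb cfwli
Hunk 5: at line 4 remove [jsr,kcyl] add [jmcq,juqt] -> 9 lines: vwhw qake loesc rluju fpysc jmcq juqt blb cfwli
Hunk 6: at line 2 remove [rluju,fpysc,jmcq] add [ixbs] -> 7 lines: vwhw qake loesc ixbs juqt blb cfwli
Hunk 7: at line 1 remove [loesc,ixbs,juqt] add [qwg] -> 5 lines: vwhw qake qwg blb cfwli
Final line 1: vwhw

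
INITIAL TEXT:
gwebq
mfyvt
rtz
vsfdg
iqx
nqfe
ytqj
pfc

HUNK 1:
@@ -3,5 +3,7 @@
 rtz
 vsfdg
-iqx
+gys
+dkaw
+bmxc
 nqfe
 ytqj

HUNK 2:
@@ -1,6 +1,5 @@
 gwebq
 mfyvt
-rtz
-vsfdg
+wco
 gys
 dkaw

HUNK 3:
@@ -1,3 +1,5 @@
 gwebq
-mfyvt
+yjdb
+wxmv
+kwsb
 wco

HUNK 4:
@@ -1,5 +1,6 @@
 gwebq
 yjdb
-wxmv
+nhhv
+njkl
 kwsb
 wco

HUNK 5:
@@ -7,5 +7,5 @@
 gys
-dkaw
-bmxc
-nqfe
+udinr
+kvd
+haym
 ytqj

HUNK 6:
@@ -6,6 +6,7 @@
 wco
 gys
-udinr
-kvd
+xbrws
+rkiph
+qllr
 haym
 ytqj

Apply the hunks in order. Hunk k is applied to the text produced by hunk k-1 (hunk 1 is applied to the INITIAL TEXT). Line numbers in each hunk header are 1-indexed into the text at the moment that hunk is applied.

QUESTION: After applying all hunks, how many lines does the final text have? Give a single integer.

Hunk 1: at line 3 remove [iqx] add [gys,dkaw,bmxc] -> 10 lines: gwebq mfyvt rtz vsfdg gys dkaw bmxc nqfe ytqj pfc
Hunk 2: at line 1 remove [rtz,vsfdg] add [wco] -> 9 lines: gwebq mfyvt wco gys dkaw bmxc nqfe ytqj pfc
Hunk 3: at line 1 remove [mfyvt] add [yjdb,wxmv,kwsb] -> 11 lines: gwebq yjdb wxmv kwsb wco gys dkaw bmxc nqfe ytqj pfc
Hunk 4: at line 1 remove [wxmv] add [nhhv,njkl] -> 12 lines: gwebq yjdb nhhv njkl kwsb wco gys dkaw bmxc nqfe ytqj pfc
Hunk 5: at line 7 remove [dkaw,bmxc,nqfe] add [udinr,kvd,haym] -> 12 lines: gwebq yjdb nhhv njkl kwsb wco gys udinr kvd haym ytqj pfc
Hunk 6: at line 6 remove [udinr,kvd] add [xbrws,rkiph,qllr] -> 13 lines: gwebq yjdb nhhv njkl kwsb wco gys xbrws rkiph qllr haym ytqj pfc
Final line count: 13

Answer: 13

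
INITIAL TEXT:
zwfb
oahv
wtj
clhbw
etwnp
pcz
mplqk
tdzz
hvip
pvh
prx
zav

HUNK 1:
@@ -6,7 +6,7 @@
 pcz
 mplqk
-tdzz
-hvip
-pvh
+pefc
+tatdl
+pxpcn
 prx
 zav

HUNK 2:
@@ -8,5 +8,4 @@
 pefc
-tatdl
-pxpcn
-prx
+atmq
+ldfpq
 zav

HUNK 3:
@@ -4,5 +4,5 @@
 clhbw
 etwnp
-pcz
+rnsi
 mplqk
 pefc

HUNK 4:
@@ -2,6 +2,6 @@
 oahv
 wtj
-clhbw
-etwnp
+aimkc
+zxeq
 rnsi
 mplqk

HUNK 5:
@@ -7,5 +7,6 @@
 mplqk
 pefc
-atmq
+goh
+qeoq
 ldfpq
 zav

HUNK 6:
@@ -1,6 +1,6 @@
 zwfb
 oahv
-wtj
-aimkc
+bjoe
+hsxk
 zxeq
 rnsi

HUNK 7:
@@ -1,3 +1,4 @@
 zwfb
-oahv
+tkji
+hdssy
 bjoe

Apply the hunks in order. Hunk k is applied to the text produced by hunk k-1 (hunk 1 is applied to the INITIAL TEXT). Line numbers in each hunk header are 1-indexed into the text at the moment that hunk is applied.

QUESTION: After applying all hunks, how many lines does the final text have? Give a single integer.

Hunk 1: at line 6 remove [tdzz,hvip,pvh] add [pefc,tatdl,pxpcn] -> 12 lines: zwfb oahv wtj clhbw etwnp pcz mplqk pefc tatdl pxpcn prx zav
Hunk 2: at line 8 remove [tatdl,pxpcn,prx] add [atmq,ldfpq] -> 11 lines: zwfb oahv wtj clhbw etwnp pcz mplqk pefc atmq ldfpq zav
Hunk 3: at line 4 remove [pcz] add [rnsi] -> 11 lines: zwfb oahv wtj clhbw etwnp rnsi mplqk pefc atmq ldfpq zav
Hunk 4: at line 2 remove [clhbw,etwnp] add [aimkc,zxeq] -> 11 lines: zwfb oahv wtj aimkc zxeq rnsi mplqk pefc atmq ldfpq zav
Hunk 5: at line 7 remove [atmq] add [goh,qeoq] -> 12 lines: zwfb oahv wtj aimkc zxeq rnsi mplqk pefc goh qeoq ldfpq zav
Hunk 6: at line 1 remove [wtj,aimkc] add [bjoe,hsxk] -> 12 lines: zwfb oahv bjoe hsxk zxeq rnsi mplqk pefc goh qeoq ldfpq zav
Hunk 7: at line 1 remove [oahv] add [tkji,hdssy] -> 13 lines: zwfb tkji hdssy bjoe hsxk zxeq rnsi mplqk pefc goh qeoq ldfpq zav
Final line count: 13

Answer: 13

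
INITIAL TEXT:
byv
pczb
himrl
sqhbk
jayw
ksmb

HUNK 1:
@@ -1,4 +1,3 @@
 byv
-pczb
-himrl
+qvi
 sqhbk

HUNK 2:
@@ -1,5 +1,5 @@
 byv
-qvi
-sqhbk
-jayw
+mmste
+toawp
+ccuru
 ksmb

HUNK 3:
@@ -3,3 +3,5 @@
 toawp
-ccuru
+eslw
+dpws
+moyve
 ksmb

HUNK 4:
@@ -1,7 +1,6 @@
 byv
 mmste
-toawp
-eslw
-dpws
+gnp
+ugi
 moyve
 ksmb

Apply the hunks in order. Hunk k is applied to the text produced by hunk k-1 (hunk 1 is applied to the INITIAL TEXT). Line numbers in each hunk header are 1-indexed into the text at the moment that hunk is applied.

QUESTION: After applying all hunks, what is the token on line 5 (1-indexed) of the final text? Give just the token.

Answer: moyve

Derivation:
Hunk 1: at line 1 remove [pczb,himrl] add [qvi] -> 5 lines: byv qvi sqhbk jayw ksmb
Hunk 2: at line 1 remove [qvi,sqhbk,jayw] add [mmste,toawp,ccuru] -> 5 lines: byv mmste toawp ccuru ksmb
Hunk 3: at line 3 remove [ccuru] add [eslw,dpws,moyve] -> 7 lines: byv mmste toawp eslw dpws moyve ksmb
Hunk 4: at line 1 remove [toawp,eslw,dpws] add [gnp,ugi] -> 6 lines: byv mmste gnp ugi moyve ksmb
Final line 5: moyve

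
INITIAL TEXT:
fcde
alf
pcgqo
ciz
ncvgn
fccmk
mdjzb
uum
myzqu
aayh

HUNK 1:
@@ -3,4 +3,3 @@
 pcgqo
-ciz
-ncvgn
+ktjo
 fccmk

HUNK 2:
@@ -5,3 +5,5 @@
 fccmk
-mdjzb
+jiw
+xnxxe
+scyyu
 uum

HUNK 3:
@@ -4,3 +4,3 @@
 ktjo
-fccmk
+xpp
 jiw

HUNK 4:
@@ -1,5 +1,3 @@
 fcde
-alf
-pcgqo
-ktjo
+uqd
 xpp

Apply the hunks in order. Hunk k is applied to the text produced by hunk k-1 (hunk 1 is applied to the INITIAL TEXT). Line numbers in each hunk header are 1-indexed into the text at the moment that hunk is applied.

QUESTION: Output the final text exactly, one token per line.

Hunk 1: at line 3 remove [ciz,ncvgn] add [ktjo] -> 9 lines: fcde alf pcgqo ktjo fccmk mdjzb uum myzqu aayh
Hunk 2: at line 5 remove [mdjzb] add [jiw,xnxxe,scyyu] -> 11 lines: fcde alf pcgqo ktjo fccmk jiw xnxxe scyyu uum myzqu aayh
Hunk 3: at line 4 remove [fccmk] add [xpp] -> 11 lines: fcde alf pcgqo ktjo xpp jiw xnxxe scyyu uum myzqu aayh
Hunk 4: at line 1 remove [alf,pcgqo,ktjo] add [uqd] -> 9 lines: fcde uqd xpp jiw xnxxe scyyu uum myzqu aayh

Answer: fcde
uqd
xpp
jiw
xnxxe
scyyu
uum
myzqu
aayh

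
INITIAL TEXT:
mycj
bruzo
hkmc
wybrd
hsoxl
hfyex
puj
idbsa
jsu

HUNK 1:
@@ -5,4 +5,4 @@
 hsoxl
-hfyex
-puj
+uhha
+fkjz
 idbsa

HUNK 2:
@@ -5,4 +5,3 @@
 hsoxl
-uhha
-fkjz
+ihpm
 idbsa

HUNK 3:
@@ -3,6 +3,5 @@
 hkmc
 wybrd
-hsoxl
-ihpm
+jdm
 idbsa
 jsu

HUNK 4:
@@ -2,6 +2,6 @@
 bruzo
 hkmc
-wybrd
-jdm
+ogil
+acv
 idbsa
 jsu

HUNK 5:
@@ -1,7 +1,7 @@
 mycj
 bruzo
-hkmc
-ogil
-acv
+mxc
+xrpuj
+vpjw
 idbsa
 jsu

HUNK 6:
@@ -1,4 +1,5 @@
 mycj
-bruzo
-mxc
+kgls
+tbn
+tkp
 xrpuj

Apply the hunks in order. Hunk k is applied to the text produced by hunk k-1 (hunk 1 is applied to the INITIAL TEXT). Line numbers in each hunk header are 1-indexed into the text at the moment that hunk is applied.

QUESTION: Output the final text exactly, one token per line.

Answer: mycj
kgls
tbn
tkp
xrpuj
vpjw
idbsa
jsu

Derivation:
Hunk 1: at line 5 remove [hfyex,puj] add [uhha,fkjz] -> 9 lines: mycj bruzo hkmc wybrd hsoxl uhha fkjz idbsa jsu
Hunk 2: at line 5 remove [uhha,fkjz] add [ihpm] -> 8 lines: mycj bruzo hkmc wybrd hsoxl ihpm idbsa jsu
Hunk 3: at line 3 remove [hsoxl,ihpm] add [jdm] -> 7 lines: mycj bruzo hkmc wybrd jdm idbsa jsu
Hunk 4: at line 2 remove [wybrd,jdm] add [ogil,acv] -> 7 lines: mycj bruzo hkmc ogil acv idbsa jsu
Hunk 5: at line 1 remove [hkmc,ogil,acv] add [mxc,xrpuj,vpjw] -> 7 lines: mycj bruzo mxc xrpuj vpjw idbsa jsu
Hunk 6: at line 1 remove [bruzo,mxc] add [kgls,tbn,tkp] -> 8 lines: mycj kgls tbn tkp xrpuj vpjw idbsa jsu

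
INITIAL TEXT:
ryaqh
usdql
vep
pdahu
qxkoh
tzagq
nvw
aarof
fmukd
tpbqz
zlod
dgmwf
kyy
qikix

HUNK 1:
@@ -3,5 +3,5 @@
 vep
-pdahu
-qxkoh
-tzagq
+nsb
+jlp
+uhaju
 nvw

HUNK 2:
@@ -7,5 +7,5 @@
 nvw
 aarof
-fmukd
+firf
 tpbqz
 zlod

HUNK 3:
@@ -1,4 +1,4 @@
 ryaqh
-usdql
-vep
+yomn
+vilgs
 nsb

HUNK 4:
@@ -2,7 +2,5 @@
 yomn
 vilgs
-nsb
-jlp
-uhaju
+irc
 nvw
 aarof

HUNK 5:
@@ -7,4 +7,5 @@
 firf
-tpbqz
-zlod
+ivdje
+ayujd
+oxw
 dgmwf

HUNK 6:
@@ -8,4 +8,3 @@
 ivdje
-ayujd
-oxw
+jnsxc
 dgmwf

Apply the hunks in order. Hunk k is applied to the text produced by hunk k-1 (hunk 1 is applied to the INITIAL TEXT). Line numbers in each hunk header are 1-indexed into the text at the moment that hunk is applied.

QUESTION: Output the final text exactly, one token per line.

Answer: ryaqh
yomn
vilgs
irc
nvw
aarof
firf
ivdje
jnsxc
dgmwf
kyy
qikix

Derivation:
Hunk 1: at line 3 remove [pdahu,qxkoh,tzagq] add [nsb,jlp,uhaju] -> 14 lines: ryaqh usdql vep nsb jlp uhaju nvw aarof fmukd tpbqz zlod dgmwf kyy qikix
Hunk 2: at line 7 remove [fmukd] add [firf] -> 14 lines: ryaqh usdql vep nsb jlp uhaju nvw aarof firf tpbqz zlod dgmwf kyy qikix
Hunk 3: at line 1 remove [usdql,vep] add [yomn,vilgs] -> 14 lines: ryaqh yomn vilgs nsb jlp uhaju nvw aarof firf tpbqz zlod dgmwf kyy qikix
Hunk 4: at line 2 remove [nsb,jlp,uhaju] add [irc] -> 12 lines: ryaqh yomn vilgs irc nvw aarof firf tpbqz zlod dgmwf kyy qikix
Hunk 5: at line 7 remove [tpbqz,zlod] add [ivdje,ayujd,oxw] -> 13 lines: ryaqh yomn vilgs irc nvw aarof firf ivdje ayujd oxw dgmwf kyy qikix
Hunk 6: at line 8 remove [ayujd,oxw] add [jnsxc] -> 12 lines: ryaqh yomn vilgs irc nvw aarof firf ivdje jnsxc dgmwf kyy qikix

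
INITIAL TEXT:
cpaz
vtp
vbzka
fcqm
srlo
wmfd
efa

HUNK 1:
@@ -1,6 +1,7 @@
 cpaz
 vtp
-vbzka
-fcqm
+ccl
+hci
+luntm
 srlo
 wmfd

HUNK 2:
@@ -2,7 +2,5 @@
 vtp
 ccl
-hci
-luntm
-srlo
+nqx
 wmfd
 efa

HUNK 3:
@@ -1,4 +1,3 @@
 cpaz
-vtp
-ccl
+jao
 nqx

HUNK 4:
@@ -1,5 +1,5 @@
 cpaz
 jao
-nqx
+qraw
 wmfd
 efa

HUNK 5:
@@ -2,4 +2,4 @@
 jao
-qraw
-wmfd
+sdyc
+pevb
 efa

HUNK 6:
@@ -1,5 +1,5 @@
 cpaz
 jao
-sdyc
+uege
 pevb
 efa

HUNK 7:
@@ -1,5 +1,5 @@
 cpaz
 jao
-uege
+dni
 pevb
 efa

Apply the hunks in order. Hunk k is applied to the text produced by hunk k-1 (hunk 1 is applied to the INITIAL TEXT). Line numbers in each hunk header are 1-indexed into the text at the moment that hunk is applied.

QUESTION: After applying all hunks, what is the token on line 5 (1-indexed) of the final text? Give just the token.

Answer: efa

Derivation:
Hunk 1: at line 1 remove [vbzka,fcqm] add [ccl,hci,luntm] -> 8 lines: cpaz vtp ccl hci luntm srlo wmfd efa
Hunk 2: at line 2 remove [hci,luntm,srlo] add [nqx] -> 6 lines: cpaz vtp ccl nqx wmfd efa
Hunk 3: at line 1 remove [vtp,ccl] add [jao] -> 5 lines: cpaz jao nqx wmfd efa
Hunk 4: at line 1 remove [nqx] add [qraw] -> 5 lines: cpaz jao qraw wmfd efa
Hunk 5: at line 2 remove [qraw,wmfd] add [sdyc,pevb] -> 5 lines: cpaz jao sdyc pevb efa
Hunk 6: at line 1 remove [sdyc] add [uege] -> 5 lines: cpaz jao uege pevb efa
Hunk 7: at line 1 remove [uege] add [dni] -> 5 lines: cpaz jao dni pevb efa
Final line 5: efa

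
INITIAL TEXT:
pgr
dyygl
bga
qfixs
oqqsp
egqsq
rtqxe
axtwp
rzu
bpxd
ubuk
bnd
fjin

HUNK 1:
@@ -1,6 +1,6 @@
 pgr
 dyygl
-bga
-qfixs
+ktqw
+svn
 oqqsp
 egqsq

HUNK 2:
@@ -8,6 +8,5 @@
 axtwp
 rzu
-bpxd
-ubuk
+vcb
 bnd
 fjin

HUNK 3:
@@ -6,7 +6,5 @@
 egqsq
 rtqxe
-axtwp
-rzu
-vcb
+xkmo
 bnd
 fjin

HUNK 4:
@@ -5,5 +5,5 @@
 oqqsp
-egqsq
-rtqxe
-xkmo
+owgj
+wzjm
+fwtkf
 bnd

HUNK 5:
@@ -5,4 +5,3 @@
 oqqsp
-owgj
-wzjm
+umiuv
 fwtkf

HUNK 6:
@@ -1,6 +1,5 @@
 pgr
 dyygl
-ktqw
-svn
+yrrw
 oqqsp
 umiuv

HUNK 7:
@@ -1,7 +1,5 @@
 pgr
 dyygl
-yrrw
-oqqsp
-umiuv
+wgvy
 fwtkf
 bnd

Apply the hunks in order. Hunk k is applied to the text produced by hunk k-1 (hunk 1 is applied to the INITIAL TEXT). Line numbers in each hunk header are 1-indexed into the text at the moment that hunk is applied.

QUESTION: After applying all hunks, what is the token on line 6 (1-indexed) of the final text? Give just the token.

Answer: fjin

Derivation:
Hunk 1: at line 1 remove [bga,qfixs] add [ktqw,svn] -> 13 lines: pgr dyygl ktqw svn oqqsp egqsq rtqxe axtwp rzu bpxd ubuk bnd fjin
Hunk 2: at line 8 remove [bpxd,ubuk] add [vcb] -> 12 lines: pgr dyygl ktqw svn oqqsp egqsq rtqxe axtwp rzu vcb bnd fjin
Hunk 3: at line 6 remove [axtwp,rzu,vcb] add [xkmo] -> 10 lines: pgr dyygl ktqw svn oqqsp egqsq rtqxe xkmo bnd fjin
Hunk 4: at line 5 remove [egqsq,rtqxe,xkmo] add [owgj,wzjm,fwtkf] -> 10 lines: pgr dyygl ktqw svn oqqsp owgj wzjm fwtkf bnd fjin
Hunk 5: at line 5 remove [owgj,wzjm] add [umiuv] -> 9 lines: pgr dyygl ktqw svn oqqsp umiuv fwtkf bnd fjin
Hunk 6: at line 1 remove [ktqw,svn] add [yrrw] -> 8 lines: pgr dyygl yrrw oqqsp umiuv fwtkf bnd fjin
Hunk 7: at line 1 remove [yrrw,oqqsp,umiuv] add [wgvy] -> 6 lines: pgr dyygl wgvy fwtkf bnd fjin
Final line 6: fjin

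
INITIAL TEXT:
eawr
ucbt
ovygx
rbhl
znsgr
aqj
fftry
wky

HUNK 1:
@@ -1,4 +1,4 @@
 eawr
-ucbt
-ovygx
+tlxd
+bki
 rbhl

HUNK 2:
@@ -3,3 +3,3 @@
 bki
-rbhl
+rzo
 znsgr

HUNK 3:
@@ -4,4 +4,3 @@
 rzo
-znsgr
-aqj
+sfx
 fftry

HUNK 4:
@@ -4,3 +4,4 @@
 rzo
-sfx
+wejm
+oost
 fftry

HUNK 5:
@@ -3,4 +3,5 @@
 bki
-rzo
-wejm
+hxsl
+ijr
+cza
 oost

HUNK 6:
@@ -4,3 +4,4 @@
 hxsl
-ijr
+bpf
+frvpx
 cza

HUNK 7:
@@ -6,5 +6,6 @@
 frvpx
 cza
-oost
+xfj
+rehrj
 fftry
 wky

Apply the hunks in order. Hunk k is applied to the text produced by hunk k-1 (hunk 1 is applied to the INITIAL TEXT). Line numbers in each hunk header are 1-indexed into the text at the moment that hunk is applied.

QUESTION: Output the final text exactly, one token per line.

Answer: eawr
tlxd
bki
hxsl
bpf
frvpx
cza
xfj
rehrj
fftry
wky

Derivation:
Hunk 1: at line 1 remove [ucbt,ovygx] add [tlxd,bki] -> 8 lines: eawr tlxd bki rbhl znsgr aqj fftry wky
Hunk 2: at line 3 remove [rbhl] add [rzo] -> 8 lines: eawr tlxd bki rzo znsgr aqj fftry wky
Hunk 3: at line 4 remove [znsgr,aqj] add [sfx] -> 7 lines: eawr tlxd bki rzo sfx fftry wky
Hunk 4: at line 4 remove [sfx] add [wejm,oost] -> 8 lines: eawr tlxd bki rzo wejm oost fftry wky
Hunk 5: at line 3 remove [rzo,wejm] add [hxsl,ijr,cza] -> 9 lines: eawr tlxd bki hxsl ijr cza oost fftry wky
Hunk 6: at line 4 remove [ijr] add [bpf,frvpx] -> 10 lines: eawr tlxd bki hxsl bpf frvpx cza oost fftry wky
Hunk 7: at line 6 remove [oost] add [xfj,rehrj] -> 11 lines: eawr tlxd bki hxsl bpf frvpx cza xfj rehrj fftry wky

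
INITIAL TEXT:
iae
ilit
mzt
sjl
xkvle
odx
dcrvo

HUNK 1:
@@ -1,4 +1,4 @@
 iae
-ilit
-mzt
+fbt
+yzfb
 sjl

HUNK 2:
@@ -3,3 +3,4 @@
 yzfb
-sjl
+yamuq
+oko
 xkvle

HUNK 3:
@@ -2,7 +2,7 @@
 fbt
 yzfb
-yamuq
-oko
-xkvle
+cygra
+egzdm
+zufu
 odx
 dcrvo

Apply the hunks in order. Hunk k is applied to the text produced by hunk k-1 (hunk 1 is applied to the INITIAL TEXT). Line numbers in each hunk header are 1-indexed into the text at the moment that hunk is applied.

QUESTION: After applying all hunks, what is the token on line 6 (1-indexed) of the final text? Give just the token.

Hunk 1: at line 1 remove [ilit,mzt] add [fbt,yzfb] -> 7 lines: iae fbt yzfb sjl xkvle odx dcrvo
Hunk 2: at line 3 remove [sjl] add [yamuq,oko] -> 8 lines: iae fbt yzfb yamuq oko xkvle odx dcrvo
Hunk 3: at line 2 remove [yamuq,oko,xkvle] add [cygra,egzdm,zufu] -> 8 lines: iae fbt yzfb cygra egzdm zufu odx dcrvo
Final line 6: zufu

Answer: zufu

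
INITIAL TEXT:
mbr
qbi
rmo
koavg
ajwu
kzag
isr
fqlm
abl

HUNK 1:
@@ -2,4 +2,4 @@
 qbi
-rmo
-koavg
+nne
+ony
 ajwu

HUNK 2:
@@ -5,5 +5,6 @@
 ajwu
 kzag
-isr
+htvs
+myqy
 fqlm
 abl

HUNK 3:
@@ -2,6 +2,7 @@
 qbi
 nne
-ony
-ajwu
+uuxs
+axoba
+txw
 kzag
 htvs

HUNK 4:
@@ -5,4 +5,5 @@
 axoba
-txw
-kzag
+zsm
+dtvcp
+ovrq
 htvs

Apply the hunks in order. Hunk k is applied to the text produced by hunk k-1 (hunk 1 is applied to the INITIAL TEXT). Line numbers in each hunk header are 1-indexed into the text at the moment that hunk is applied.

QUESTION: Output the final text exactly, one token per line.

Hunk 1: at line 2 remove [rmo,koavg] add [nne,ony] -> 9 lines: mbr qbi nne ony ajwu kzag isr fqlm abl
Hunk 2: at line 5 remove [isr] add [htvs,myqy] -> 10 lines: mbr qbi nne ony ajwu kzag htvs myqy fqlm abl
Hunk 3: at line 2 remove [ony,ajwu] add [uuxs,axoba,txw] -> 11 lines: mbr qbi nne uuxs axoba txw kzag htvs myqy fqlm abl
Hunk 4: at line 5 remove [txw,kzag] add [zsm,dtvcp,ovrq] -> 12 lines: mbr qbi nne uuxs axoba zsm dtvcp ovrq htvs myqy fqlm abl

Answer: mbr
qbi
nne
uuxs
axoba
zsm
dtvcp
ovrq
htvs
myqy
fqlm
abl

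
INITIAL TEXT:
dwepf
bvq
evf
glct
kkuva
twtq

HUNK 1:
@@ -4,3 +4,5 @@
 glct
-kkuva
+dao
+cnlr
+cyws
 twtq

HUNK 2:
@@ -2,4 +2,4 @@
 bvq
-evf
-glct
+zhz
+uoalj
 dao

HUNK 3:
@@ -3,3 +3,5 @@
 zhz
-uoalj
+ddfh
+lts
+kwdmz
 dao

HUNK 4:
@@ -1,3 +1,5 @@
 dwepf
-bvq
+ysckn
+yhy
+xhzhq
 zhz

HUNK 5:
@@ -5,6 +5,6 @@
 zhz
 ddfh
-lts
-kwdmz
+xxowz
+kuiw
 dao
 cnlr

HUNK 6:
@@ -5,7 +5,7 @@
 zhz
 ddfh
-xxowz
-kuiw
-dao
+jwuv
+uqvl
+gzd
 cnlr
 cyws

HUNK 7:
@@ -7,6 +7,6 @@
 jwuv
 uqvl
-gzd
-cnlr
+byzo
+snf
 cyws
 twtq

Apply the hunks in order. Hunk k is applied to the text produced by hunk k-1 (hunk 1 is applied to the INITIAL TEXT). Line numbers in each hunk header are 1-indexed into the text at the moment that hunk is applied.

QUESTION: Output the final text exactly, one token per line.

Hunk 1: at line 4 remove [kkuva] add [dao,cnlr,cyws] -> 8 lines: dwepf bvq evf glct dao cnlr cyws twtq
Hunk 2: at line 2 remove [evf,glct] add [zhz,uoalj] -> 8 lines: dwepf bvq zhz uoalj dao cnlr cyws twtq
Hunk 3: at line 3 remove [uoalj] add [ddfh,lts,kwdmz] -> 10 lines: dwepf bvq zhz ddfh lts kwdmz dao cnlr cyws twtq
Hunk 4: at line 1 remove [bvq] add [ysckn,yhy,xhzhq] -> 12 lines: dwepf ysckn yhy xhzhq zhz ddfh lts kwdmz dao cnlr cyws twtq
Hunk 5: at line 5 remove [lts,kwdmz] add [xxowz,kuiw] -> 12 lines: dwepf ysckn yhy xhzhq zhz ddfh xxowz kuiw dao cnlr cyws twtq
Hunk 6: at line 5 remove [xxowz,kuiw,dao] add [jwuv,uqvl,gzd] -> 12 lines: dwepf ysckn yhy xhzhq zhz ddfh jwuv uqvl gzd cnlr cyws twtq
Hunk 7: at line 7 remove [gzd,cnlr] add [byzo,snf] -> 12 lines: dwepf ysckn yhy xhzhq zhz ddfh jwuv uqvl byzo snf cyws twtq

Answer: dwepf
ysckn
yhy
xhzhq
zhz
ddfh
jwuv
uqvl
byzo
snf
cyws
twtq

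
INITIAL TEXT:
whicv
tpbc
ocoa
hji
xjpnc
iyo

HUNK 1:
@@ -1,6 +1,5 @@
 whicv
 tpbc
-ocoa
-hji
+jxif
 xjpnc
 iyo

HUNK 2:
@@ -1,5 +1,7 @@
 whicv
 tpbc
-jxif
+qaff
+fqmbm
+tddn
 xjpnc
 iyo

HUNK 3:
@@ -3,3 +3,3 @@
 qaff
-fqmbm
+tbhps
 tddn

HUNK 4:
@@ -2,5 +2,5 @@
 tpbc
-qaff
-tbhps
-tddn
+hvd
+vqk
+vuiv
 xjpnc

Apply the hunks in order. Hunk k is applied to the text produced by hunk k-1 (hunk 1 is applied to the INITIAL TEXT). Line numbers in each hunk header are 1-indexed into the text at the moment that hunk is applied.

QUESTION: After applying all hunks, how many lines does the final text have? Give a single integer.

Answer: 7

Derivation:
Hunk 1: at line 1 remove [ocoa,hji] add [jxif] -> 5 lines: whicv tpbc jxif xjpnc iyo
Hunk 2: at line 1 remove [jxif] add [qaff,fqmbm,tddn] -> 7 lines: whicv tpbc qaff fqmbm tddn xjpnc iyo
Hunk 3: at line 3 remove [fqmbm] add [tbhps] -> 7 lines: whicv tpbc qaff tbhps tddn xjpnc iyo
Hunk 4: at line 2 remove [qaff,tbhps,tddn] add [hvd,vqk,vuiv] -> 7 lines: whicv tpbc hvd vqk vuiv xjpnc iyo
Final line count: 7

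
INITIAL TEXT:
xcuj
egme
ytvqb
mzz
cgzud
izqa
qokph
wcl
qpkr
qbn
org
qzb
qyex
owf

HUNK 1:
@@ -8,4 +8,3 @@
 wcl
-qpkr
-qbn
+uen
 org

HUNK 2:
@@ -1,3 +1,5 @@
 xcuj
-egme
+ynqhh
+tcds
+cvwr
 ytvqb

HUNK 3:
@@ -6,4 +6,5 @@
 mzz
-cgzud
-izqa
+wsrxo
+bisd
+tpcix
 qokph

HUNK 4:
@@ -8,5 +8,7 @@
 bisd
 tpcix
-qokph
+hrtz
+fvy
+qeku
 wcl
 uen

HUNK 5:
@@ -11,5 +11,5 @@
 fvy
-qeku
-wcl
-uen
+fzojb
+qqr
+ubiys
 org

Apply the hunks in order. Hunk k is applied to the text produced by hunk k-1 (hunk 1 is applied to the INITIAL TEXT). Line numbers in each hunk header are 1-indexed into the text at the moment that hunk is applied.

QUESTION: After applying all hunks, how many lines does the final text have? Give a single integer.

Hunk 1: at line 8 remove [qpkr,qbn] add [uen] -> 13 lines: xcuj egme ytvqb mzz cgzud izqa qokph wcl uen org qzb qyex owf
Hunk 2: at line 1 remove [egme] add [ynqhh,tcds,cvwr] -> 15 lines: xcuj ynqhh tcds cvwr ytvqb mzz cgzud izqa qokph wcl uen org qzb qyex owf
Hunk 3: at line 6 remove [cgzud,izqa] add [wsrxo,bisd,tpcix] -> 16 lines: xcuj ynqhh tcds cvwr ytvqb mzz wsrxo bisd tpcix qokph wcl uen org qzb qyex owf
Hunk 4: at line 8 remove [qokph] add [hrtz,fvy,qeku] -> 18 lines: xcuj ynqhh tcds cvwr ytvqb mzz wsrxo bisd tpcix hrtz fvy qeku wcl uen org qzb qyex owf
Hunk 5: at line 11 remove [qeku,wcl,uen] add [fzojb,qqr,ubiys] -> 18 lines: xcuj ynqhh tcds cvwr ytvqb mzz wsrxo bisd tpcix hrtz fvy fzojb qqr ubiys org qzb qyex owf
Final line count: 18

Answer: 18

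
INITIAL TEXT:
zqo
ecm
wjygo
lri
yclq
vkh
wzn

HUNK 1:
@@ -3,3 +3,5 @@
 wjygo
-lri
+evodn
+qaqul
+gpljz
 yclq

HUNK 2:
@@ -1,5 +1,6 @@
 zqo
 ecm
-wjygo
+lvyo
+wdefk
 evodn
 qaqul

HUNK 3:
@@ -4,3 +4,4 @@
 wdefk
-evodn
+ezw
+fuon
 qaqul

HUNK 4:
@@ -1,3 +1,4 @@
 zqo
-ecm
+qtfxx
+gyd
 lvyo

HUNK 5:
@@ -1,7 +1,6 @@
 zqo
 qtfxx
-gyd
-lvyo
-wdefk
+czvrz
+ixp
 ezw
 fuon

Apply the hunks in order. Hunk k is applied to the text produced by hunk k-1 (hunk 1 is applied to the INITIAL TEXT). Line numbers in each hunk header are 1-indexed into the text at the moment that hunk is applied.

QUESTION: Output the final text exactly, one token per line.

Answer: zqo
qtfxx
czvrz
ixp
ezw
fuon
qaqul
gpljz
yclq
vkh
wzn

Derivation:
Hunk 1: at line 3 remove [lri] add [evodn,qaqul,gpljz] -> 9 lines: zqo ecm wjygo evodn qaqul gpljz yclq vkh wzn
Hunk 2: at line 1 remove [wjygo] add [lvyo,wdefk] -> 10 lines: zqo ecm lvyo wdefk evodn qaqul gpljz yclq vkh wzn
Hunk 3: at line 4 remove [evodn] add [ezw,fuon] -> 11 lines: zqo ecm lvyo wdefk ezw fuon qaqul gpljz yclq vkh wzn
Hunk 4: at line 1 remove [ecm] add [qtfxx,gyd] -> 12 lines: zqo qtfxx gyd lvyo wdefk ezw fuon qaqul gpljz yclq vkh wzn
Hunk 5: at line 1 remove [gyd,lvyo,wdefk] add [czvrz,ixp] -> 11 lines: zqo qtfxx czvrz ixp ezw fuon qaqul gpljz yclq vkh wzn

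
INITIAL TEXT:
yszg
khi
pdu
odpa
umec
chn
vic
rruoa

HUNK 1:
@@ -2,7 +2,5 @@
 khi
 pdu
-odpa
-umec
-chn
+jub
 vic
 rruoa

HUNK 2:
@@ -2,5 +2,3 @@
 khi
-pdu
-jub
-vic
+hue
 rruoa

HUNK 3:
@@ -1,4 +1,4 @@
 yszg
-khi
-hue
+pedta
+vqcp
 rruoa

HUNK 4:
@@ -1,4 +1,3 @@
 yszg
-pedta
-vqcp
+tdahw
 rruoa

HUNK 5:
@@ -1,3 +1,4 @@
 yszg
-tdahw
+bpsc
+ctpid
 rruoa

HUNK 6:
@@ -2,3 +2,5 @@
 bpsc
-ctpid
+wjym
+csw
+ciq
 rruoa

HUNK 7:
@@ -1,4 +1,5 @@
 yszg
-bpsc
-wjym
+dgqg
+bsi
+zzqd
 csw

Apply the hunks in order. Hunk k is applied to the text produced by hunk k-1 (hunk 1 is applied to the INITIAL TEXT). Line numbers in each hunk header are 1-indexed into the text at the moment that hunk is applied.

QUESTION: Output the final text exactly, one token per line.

Hunk 1: at line 2 remove [odpa,umec,chn] add [jub] -> 6 lines: yszg khi pdu jub vic rruoa
Hunk 2: at line 2 remove [pdu,jub,vic] add [hue] -> 4 lines: yszg khi hue rruoa
Hunk 3: at line 1 remove [khi,hue] add [pedta,vqcp] -> 4 lines: yszg pedta vqcp rruoa
Hunk 4: at line 1 remove [pedta,vqcp] add [tdahw] -> 3 lines: yszg tdahw rruoa
Hunk 5: at line 1 remove [tdahw] add [bpsc,ctpid] -> 4 lines: yszg bpsc ctpid rruoa
Hunk 6: at line 2 remove [ctpid] add [wjym,csw,ciq] -> 6 lines: yszg bpsc wjym csw ciq rruoa
Hunk 7: at line 1 remove [bpsc,wjym] add [dgqg,bsi,zzqd] -> 7 lines: yszg dgqg bsi zzqd csw ciq rruoa

Answer: yszg
dgqg
bsi
zzqd
csw
ciq
rruoa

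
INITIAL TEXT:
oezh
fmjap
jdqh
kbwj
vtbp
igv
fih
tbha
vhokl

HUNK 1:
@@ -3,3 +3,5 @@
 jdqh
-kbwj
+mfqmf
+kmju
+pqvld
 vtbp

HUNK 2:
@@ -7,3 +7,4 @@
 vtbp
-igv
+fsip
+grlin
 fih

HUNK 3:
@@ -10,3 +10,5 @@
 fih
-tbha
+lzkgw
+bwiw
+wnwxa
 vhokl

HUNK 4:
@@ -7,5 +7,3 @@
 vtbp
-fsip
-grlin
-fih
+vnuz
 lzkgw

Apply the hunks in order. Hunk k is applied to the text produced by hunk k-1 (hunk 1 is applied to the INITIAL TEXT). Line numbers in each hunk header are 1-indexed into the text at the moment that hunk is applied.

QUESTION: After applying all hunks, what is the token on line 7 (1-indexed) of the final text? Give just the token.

Hunk 1: at line 3 remove [kbwj] add [mfqmf,kmju,pqvld] -> 11 lines: oezh fmjap jdqh mfqmf kmju pqvld vtbp igv fih tbha vhokl
Hunk 2: at line 7 remove [igv] add [fsip,grlin] -> 12 lines: oezh fmjap jdqh mfqmf kmju pqvld vtbp fsip grlin fih tbha vhokl
Hunk 3: at line 10 remove [tbha] add [lzkgw,bwiw,wnwxa] -> 14 lines: oezh fmjap jdqh mfqmf kmju pqvld vtbp fsip grlin fih lzkgw bwiw wnwxa vhokl
Hunk 4: at line 7 remove [fsip,grlin,fih] add [vnuz] -> 12 lines: oezh fmjap jdqh mfqmf kmju pqvld vtbp vnuz lzkgw bwiw wnwxa vhokl
Final line 7: vtbp

Answer: vtbp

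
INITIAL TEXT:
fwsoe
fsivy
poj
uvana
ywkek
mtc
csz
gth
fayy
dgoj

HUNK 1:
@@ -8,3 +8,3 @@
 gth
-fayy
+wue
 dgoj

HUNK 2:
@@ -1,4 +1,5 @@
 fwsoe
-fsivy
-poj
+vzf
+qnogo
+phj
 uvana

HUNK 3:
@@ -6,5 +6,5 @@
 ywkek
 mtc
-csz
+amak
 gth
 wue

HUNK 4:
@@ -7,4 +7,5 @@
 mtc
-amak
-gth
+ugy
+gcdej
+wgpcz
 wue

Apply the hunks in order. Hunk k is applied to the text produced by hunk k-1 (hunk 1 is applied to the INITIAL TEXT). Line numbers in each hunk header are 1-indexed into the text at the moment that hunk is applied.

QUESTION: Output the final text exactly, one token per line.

Answer: fwsoe
vzf
qnogo
phj
uvana
ywkek
mtc
ugy
gcdej
wgpcz
wue
dgoj

Derivation:
Hunk 1: at line 8 remove [fayy] add [wue] -> 10 lines: fwsoe fsivy poj uvana ywkek mtc csz gth wue dgoj
Hunk 2: at line 1 remove [fsivy,poj] add [vzf,qnogo,phj] -> 11 lines: fwsoe vzf qnogo phj uvana ywkek mtc csz gth wue dgoj
Hunk 3: at line 6 remove [csz] add [amak] -> 11 lines: fwsoe vzf qnogo phj uvana ywkek mtc amak gth wue dgoj
Hunk 4: at line 7 remove [amak,gth] add [ugy,gcdej,wgpcz] -> 12 lines: fwsoe vzf qnogo phj uvana ywkek mtc ugy gcdej wgpcz wue dgoj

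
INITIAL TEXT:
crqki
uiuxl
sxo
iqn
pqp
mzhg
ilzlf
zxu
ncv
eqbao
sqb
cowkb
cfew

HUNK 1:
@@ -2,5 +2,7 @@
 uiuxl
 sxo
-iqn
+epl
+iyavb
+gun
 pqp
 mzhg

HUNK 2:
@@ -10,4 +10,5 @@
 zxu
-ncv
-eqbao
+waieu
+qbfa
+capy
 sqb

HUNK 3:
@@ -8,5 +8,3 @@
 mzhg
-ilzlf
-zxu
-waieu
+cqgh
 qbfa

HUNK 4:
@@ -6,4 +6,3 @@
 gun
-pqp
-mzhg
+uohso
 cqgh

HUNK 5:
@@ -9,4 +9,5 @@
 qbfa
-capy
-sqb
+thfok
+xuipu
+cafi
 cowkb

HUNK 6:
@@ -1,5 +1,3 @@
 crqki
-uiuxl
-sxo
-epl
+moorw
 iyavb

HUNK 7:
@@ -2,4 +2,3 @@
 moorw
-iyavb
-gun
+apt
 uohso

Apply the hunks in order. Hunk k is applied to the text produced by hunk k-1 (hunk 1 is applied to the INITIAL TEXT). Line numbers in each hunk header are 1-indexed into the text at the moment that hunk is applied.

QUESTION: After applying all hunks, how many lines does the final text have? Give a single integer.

Answer: 11

Derivation:
Hunk 1: at line 2 remove [iqn] add [epl,iyavb,gun] -> 15 lines: crqki uiuxl sxo epl iyavb gun pqp mzhg ilzlf zxu ncv eqbao sqb cowkb cfew
Hunk 2: at line 10 remove [ncv,eqbao] add [waieu,qbfa,capy] -> 16 lines: crqki uiuxl sxo epl iyavb gun pqp mzhg ilzlf zxu waieu qbfa capy sqb cowkb cfew
Hunk 3: at line 8 remove [ilzlf,zxu,waieu] add [cqgh] -> 14 lines: crqki uiuxl sxo epl iyavb gun pqp mzhg cqgh qbfa capy sqb cowkb cfew
Hunk 4: at line 6 remove [pqp,mzhg] add [uohso] -> 13 lines: crqki uiuxl sxo epl iyavb gun uohso cqgh qbfa capy sqb cowkb cfew
Hunk 5: at line 9 remove [capy,sqb] add [thfok,xuipu,cafi] -> 14 lines: crqki uiuxl sxo epl iyavb gun uohso cqgh qbfa thfok xuipu cafi cowkb cfew
Hunk 6: at line 1 remove [uiuxl,sxo,epl] add [moorw] -> 12 lines: crqki moorw iyavb gun uohso cqgh qbfa thfok xuipu cafi cowkb cfew
Hunk 7: at line 2 remove [iyavb,gun] add [apt] -> 11 lines: crqki moorw apt uohso cqgh qbfa thfok xuipu cafi cowkb cfew
Final line count: 11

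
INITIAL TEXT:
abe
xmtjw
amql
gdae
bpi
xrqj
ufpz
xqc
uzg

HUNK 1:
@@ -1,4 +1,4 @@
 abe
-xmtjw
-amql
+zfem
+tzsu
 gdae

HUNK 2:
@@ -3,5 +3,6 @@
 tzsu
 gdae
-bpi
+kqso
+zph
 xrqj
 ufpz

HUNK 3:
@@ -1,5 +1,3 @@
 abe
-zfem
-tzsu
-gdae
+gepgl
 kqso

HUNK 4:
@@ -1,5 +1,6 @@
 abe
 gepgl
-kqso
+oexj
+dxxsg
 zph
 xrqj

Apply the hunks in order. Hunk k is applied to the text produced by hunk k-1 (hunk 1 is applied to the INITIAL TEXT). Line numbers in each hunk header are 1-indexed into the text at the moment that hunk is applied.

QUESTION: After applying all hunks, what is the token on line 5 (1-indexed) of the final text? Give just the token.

Answer: zph

Derivation:
Hunk 1: at line 1 remove [xmtjw,amql] add [zfem,tzsu] -> 9 lines: abe zfem tzsu gdae bpi xrqj ufpz xqc uzg
Hunk 2: at line 3 remove [bpi] add [kqso,zph] -> 10 lines: abe zfem tzsu gdae kqso zph xrqj ufpz xqc uzg
Hunk 3: at line 1 remove [zfem,tzsu,gdae] add [gepgl] -> 8 lines: abe gepgl kqso zph xrqj ufpz xqc uzg
Hunk 4: at line 1 remove [kqso] add [oexj,dxxsg] -> 9 lines: abe gepgl oexj dxxsg zph xrqj ufpz xqc uzg
Final line 5: zph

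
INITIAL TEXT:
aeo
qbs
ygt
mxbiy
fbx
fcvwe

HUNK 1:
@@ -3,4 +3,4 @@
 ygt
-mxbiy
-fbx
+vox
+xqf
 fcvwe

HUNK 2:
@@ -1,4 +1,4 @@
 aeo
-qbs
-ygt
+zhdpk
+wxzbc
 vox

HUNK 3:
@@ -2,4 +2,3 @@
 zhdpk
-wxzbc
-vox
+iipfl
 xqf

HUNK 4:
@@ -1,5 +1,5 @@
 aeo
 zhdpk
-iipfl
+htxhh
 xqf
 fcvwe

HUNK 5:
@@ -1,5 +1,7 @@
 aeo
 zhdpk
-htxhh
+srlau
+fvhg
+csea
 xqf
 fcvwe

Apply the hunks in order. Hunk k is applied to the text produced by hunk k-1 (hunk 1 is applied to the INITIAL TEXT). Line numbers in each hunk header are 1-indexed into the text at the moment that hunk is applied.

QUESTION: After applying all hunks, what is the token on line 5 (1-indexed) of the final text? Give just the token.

Answer: csea

Derivation:
Hunk 1: at line 3 remove [mxbiy,fbx] add [vox,xqf] -> 6 lines: aeo qbs ygt vox xqf fcvwe
Hunk 2: at line 1 remove [qbs,ygt] add [zhdpk,wxzbc] -> 6 lines: aeo zhdpk wxzbc vox xqf fcvwe
Hunk 3: at line 2 remove [wxzbc,vox] add [iipfl] -> 5 lines: aeo zhdpk iipfl xqf fcvwe
Hunk 4: at line 1 remove [iipfl] add [htxhh] -> 5 lines: aeo zhdpk htxhh xqf fcvwe
Hunk 5: at line 1 remove [htxhh] add [srlau,fvhg,csea] -> 7 lines: aeo zhdpk srlau fvhg csea xqf fcvwe
Final line 5: csea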